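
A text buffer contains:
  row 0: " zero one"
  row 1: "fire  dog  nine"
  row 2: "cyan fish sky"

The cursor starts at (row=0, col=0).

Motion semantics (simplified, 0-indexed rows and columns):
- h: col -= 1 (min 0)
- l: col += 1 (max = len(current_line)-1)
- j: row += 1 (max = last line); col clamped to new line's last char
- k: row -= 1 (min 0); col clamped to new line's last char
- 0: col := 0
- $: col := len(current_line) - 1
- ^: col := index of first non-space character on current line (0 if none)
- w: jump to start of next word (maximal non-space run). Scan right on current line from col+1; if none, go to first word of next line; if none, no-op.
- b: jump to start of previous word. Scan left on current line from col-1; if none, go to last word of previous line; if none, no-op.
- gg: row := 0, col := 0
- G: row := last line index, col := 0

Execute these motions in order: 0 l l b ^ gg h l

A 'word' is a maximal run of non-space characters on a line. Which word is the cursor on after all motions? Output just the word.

Answer: zero

Derivation:
After 1 (0): row=0 col=0 char='_'
After 2 (l): row=0 col=1 char='z'
After 3 (l): row=0 col=2 char='e'
After 4 (b): row=0 col=1 char='z'
After 5 (^): row=0 col=1 char='z'
After 6 (gg): row=0 col=0 char='_'
After 7 (h): row=0 col=0 char='_'
After 8 (l): row=0 col=1 char='z'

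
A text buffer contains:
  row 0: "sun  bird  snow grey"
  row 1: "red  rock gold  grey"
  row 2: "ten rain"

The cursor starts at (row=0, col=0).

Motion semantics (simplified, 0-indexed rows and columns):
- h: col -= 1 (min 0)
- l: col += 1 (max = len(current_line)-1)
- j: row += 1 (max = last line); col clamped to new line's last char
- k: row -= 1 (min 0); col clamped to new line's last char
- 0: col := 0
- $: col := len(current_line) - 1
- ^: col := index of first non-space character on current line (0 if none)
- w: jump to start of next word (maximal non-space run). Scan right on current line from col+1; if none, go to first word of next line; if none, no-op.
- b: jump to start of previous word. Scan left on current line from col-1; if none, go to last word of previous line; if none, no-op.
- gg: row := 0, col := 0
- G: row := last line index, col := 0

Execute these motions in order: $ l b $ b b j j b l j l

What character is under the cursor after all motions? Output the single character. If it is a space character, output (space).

After 1 ($): row=0 col=19 char='y'
After 2 (l): row=0 col=19 char='y'
After 3 (b): row=0 col=16 char='g'
After 4 ($): row=0 col=19 char='y'
After 5 (b): row=0 col=16 char='g'
After 6 (b): row=0 col=11 char='s'
After 7 (j): row=1 col=11 char='o'
After 8 (j): row=2 col=7 char='n'
After 9 (b): row=2 col=4 char='r'
After 10 (l): row=2 col=5 char='a'
After 11 (j): row=2 col=5 char='a'
After 12 (l): row=2 col=6 char='i'

Answer: i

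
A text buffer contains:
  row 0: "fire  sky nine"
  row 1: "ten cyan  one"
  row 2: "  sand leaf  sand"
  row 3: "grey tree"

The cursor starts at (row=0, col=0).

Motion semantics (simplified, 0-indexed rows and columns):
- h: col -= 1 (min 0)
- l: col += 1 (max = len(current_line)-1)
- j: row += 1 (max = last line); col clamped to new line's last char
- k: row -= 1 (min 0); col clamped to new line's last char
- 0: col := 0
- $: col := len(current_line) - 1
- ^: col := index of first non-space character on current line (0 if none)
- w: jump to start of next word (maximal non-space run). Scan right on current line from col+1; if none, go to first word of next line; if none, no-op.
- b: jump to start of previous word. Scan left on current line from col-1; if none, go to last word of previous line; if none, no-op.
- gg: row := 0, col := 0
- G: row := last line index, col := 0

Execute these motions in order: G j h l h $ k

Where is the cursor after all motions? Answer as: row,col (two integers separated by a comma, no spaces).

After 1 (G): row=3 col=0 char='g'
After 2 (j): row=3 col=0 char='g'
After 3 (h): row=3 col=0 char='g'
After 4 (l): row=3 col=1 char='r'
After 5 (h): row=3 col=0 char='g'
After 6 ($): row=3 col=8 char='e'
After 7 (k): row=2 col=8 char='e'

Answer: 2,8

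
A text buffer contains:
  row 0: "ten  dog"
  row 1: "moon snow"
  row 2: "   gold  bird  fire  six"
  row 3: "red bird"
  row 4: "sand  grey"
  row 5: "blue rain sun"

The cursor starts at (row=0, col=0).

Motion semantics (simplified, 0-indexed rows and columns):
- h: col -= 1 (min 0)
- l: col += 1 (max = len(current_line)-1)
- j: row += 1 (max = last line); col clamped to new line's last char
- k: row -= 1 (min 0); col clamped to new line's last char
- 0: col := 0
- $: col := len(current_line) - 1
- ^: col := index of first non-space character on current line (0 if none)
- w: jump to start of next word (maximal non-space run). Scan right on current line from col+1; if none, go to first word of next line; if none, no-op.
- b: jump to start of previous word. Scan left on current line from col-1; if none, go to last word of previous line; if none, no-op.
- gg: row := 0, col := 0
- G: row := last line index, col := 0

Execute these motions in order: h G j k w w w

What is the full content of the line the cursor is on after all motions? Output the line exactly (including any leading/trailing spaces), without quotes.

Answer: blue rain sun

Derivation:
After 1 (h): row=0 col=0 char='t'
After 2 (G): row=5 col=0 char='b'
After 3 (j): row=5 col=0 char='b'
After 4 (k): row=4 col=0 char='s'
After 5 (w): row=4 col=6 char='g'
After 6 (w): row=5 col=0 char='b'
After 7 (w): row=5 col=5 char='r'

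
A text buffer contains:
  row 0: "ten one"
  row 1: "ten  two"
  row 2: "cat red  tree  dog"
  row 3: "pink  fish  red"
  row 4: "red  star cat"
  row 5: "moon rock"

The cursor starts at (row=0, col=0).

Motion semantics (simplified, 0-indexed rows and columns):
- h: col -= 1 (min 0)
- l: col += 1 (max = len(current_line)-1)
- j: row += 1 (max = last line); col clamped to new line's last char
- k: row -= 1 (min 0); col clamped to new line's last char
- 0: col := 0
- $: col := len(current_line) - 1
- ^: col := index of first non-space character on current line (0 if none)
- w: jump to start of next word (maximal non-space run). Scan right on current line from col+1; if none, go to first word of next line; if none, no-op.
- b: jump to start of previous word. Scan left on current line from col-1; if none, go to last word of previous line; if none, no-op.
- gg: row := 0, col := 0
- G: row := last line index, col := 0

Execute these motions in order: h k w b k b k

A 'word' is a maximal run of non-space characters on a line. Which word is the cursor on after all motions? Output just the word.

Answer: ten

Derivation:
After 1 (h): row=0 col=0 char='t'
After 2 (k): row=0 col=0 char='t'
After 3 (w): row=0 col=4 char='o'
After 4 (b): row=0 col=0 char='t'
After 5 (k): row=0 col=0 char='t'
After 6 (b): row=0 col=0 char='t'
After 7 (k): row=0 col=0 char='t'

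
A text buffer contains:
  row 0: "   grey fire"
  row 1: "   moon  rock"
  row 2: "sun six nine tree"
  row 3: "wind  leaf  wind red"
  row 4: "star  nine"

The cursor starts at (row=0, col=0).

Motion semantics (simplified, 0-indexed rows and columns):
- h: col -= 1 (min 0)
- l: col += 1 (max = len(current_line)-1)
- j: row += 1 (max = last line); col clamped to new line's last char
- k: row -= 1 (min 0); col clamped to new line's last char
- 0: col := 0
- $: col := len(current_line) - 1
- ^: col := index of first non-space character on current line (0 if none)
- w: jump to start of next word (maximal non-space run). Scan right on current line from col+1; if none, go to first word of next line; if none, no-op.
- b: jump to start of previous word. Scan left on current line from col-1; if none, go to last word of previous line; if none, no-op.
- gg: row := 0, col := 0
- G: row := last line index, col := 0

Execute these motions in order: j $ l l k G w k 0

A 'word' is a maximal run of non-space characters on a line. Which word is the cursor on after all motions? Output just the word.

After 1 (j): row=1 col=0 char='_'
After 2 ($): row=1 col=12 char='k'
After 3 (l): row=1 col=12 char='k'
After 4 (l): row=1 col=12 char='k'
After 5 (k): row=0 col=11 char='e'
After 6 (G): row=4 col=0 char='s'
After 7 (w): row=4 col=6 char='n'
After 8 (k): row=3 col=6 char='l'
After 9 (0): row=3 col=0 char='w'

Answer: wind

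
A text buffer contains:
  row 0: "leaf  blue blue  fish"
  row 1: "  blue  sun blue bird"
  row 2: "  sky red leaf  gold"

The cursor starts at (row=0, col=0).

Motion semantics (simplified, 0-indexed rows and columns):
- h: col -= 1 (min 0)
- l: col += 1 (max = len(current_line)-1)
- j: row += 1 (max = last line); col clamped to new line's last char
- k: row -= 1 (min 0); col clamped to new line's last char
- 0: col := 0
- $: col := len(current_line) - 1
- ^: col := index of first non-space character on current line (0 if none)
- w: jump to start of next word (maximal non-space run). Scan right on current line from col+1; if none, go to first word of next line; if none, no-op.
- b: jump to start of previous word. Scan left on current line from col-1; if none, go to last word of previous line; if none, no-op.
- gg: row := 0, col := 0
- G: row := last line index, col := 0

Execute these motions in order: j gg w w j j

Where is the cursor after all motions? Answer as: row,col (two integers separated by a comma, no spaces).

Answer: 2,11

Derivation:
After 1 (j): row=1 col=0 char='_'
After 2 (gg): row=0 col=0 char='l'
After 3 (w): row=0 col=6 char='b'
After 4 (w): row=0 col=11 char='b'
After 5 (j): row=1 col=11 char='_'
After 6 (j): row=2 col=11 char='e'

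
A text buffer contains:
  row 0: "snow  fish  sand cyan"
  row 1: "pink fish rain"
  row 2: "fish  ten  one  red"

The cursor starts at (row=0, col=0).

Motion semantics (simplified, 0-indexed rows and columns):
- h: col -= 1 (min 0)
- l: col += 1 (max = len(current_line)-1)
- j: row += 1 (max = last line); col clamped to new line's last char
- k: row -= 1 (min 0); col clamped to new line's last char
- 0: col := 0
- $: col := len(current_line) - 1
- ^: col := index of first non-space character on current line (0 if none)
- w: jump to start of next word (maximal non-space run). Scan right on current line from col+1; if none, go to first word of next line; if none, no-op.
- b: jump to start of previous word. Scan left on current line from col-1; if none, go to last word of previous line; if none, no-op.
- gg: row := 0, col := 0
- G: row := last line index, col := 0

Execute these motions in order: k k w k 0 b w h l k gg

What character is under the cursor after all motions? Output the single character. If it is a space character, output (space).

After 1 (k): row=0 col=0 char='s'
After 2 (k): row=0 col=0 char='s'
After 3 (w): row=0 col=6 char='f'
After 4 (k): row=0 col=6 char='f'
After 5 (0): row=0 col=0 char='s'
After 6 (b): row=0 col=0 char='s'
After 7 (w): row=0 col=6 char='f'
After 8 (h): row=0 col=5 char='_'
After 9 (l): row=0 col=6 char='f'
After 10 (k): row=0 col=6 char='f'
After 11 (gg): row=0 col=0 char='s'

Answer: s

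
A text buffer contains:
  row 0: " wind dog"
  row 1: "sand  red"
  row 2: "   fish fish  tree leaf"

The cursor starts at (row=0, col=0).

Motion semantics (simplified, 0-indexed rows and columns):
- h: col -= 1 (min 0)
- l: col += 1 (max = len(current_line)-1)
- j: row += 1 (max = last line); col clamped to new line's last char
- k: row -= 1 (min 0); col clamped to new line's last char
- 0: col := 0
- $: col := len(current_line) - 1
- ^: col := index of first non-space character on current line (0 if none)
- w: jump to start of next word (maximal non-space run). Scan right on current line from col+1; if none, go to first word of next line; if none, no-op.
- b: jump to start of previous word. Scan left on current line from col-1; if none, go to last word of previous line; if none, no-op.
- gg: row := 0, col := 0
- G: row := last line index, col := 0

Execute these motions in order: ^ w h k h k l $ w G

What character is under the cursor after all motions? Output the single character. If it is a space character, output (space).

After 1 (^): row=0 col=1 char='w'
After 2 (w): row=0 col=6 char='d'
After 3 (h): row=0 col=5 char='_'
After 4 (k): row=0 col=5 char='_'
After 5 (h): row=0 col=4 char='d'
After 6 (k): row=0 col=4 char='d'
After 7 (l): row=0 col=5 char='_'
After 8 ($): row=0 col=8 char='g'
After 9 (w): row=1 col=0 char='s'
After 10 (G): row=2 col=0 char='_'

Answer: (space)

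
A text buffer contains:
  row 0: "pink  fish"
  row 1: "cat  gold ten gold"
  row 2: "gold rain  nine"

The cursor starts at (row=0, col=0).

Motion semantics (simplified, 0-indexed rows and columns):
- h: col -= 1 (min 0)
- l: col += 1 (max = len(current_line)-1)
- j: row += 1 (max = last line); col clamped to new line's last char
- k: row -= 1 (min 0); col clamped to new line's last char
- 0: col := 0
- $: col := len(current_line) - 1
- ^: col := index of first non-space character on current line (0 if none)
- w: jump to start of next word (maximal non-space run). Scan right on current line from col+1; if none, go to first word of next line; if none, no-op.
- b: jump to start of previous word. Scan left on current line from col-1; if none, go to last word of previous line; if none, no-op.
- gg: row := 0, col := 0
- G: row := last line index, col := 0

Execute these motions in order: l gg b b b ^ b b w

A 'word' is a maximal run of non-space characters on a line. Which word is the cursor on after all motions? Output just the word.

Answer: fish

Derivation:
After 1 (l): row=0 col=1 char='i'
After 2 (gg): row=0 col=0 char='p'
After 3 (b): row=0 col=0 char='p'
After 4 (b): row=0 col=0 char='p'
After 5 (b): row=0 col=0 char='p'
After 6 (^): row=0 col=0 char='p'
After 7 (b): row=0 col=0 char='p'
After 8 (b): row=0 col=0 char='p'
After 9 (w): row=0 col=6 char='f'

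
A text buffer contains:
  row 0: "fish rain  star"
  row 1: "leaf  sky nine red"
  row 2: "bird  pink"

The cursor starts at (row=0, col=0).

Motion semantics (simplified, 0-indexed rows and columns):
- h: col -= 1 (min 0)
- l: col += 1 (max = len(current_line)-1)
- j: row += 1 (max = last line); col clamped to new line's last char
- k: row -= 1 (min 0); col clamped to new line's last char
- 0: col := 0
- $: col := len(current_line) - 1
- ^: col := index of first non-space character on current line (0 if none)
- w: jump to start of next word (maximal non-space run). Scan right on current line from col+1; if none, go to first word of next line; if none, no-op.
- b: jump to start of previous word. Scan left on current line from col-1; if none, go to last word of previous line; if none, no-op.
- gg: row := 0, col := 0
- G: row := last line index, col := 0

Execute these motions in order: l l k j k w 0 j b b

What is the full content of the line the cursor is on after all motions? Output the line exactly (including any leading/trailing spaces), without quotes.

After 1 (l): row=0 col=1 char='i'
After 2 (l): row=0 col=2 char='s'
After 3 (k): row=0 col=2 char='s'
After 4 (j): row=1 col=2 char='a'
After 5 (k): row=0 col=2 char='s'
After 6 (w): row=0 col=5 char='r'
After 7 (0): row=0 col=0 char='f'
After 8 (j): row=1 col=0 char='l'
After 9 (b): row=0 col=11 char='s'
After 10 (b): row=0 col=5 char='r'

Answer: fish rain  star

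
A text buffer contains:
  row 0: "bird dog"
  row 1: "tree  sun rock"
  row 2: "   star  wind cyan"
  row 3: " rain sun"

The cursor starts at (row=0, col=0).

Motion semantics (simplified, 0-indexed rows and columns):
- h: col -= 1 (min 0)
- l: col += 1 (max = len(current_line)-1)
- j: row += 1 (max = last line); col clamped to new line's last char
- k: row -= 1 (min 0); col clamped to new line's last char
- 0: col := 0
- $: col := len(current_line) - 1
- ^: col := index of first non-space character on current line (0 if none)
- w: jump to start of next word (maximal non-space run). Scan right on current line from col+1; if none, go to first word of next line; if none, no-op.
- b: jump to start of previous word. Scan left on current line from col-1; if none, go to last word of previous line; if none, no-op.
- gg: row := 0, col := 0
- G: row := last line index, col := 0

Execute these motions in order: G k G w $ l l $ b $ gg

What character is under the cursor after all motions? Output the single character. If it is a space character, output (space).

Answer: b

Derivation:
After 1 (G): row=3 col=0 char='_'
After 2 (k): row=2 col=0 char='_'
After 3 (G): row=3 col=0 char='_'
After 4 (w): row=3 col=1 char='r'
After 5 ($): row=3 col=8 char='n'
After 6 (l): row=3 col=8 char='n'
After 7 (l): row=3 col=8 char='n'
After 8 ($): row=3 col=8 char='n'
After 9 (b): row=3 col=6 char='s'
After 10 ($): row=3 col=8 char='n'
After 11 (gg): row=0 col=0 char='b'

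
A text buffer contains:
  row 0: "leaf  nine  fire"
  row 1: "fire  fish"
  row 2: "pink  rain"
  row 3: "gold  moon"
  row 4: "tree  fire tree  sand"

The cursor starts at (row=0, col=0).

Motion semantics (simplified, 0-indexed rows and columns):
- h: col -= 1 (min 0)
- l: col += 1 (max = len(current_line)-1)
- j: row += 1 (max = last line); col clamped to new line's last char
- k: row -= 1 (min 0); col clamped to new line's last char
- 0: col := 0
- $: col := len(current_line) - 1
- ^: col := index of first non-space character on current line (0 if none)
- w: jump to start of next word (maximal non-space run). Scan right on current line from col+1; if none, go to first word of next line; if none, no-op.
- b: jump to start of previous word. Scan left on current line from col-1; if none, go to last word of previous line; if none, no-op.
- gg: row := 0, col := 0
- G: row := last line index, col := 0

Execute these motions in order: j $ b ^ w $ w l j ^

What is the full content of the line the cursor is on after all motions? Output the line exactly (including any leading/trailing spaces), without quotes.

After 1 (j): row=1 col=0 char='f'
After 2 ($): row=1 col=9 char='h'
After 3 (b): row=1 col=6 char='f'
After 4 (^): row=1 col=0 char='f'
After 5 (w): row=1 col=6 char='f'
After 6 ($): row=1 col=9 char='h'
After 7 (w): row=2 col=0 char='p'
After 8 (l): row=2 col=1 char='i'
After 9 (j): row=3 col=1 char='o'
After 10 (^): row=3 col=0 char='g'

Answer: gold  moon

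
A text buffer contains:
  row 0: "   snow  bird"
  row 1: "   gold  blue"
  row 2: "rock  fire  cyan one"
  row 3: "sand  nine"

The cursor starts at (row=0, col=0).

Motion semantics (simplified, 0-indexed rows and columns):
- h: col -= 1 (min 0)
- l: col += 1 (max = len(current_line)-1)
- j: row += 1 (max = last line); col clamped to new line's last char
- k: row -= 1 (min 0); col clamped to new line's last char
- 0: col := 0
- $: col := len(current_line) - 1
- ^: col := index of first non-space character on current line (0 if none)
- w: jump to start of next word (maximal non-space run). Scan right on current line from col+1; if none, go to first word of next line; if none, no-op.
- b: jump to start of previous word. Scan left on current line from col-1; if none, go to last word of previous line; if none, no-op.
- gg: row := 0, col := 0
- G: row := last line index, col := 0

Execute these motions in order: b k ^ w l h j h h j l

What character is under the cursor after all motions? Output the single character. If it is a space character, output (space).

After 1 (b): row=0 col=0 char='_'
After 2 (k): row=0 col=0 char='_'
After 3 (^): row=0 col=3 char='s'
After 4 (w): row=0 col=9 char='b'
After 5 (l): row=0 col=10 char='i'
After 6 (h): row=0 col=9 char='b'
After 7 (j): row=1 col=9 char='b'
After 8 (h): row=1 col=8 char='_'
After 9 (h): row=1 col=7 char='_'
After 10 (j): row=2 col=7 char='i'
After 11 (l): row=2 col=8 char='r'

Answer: r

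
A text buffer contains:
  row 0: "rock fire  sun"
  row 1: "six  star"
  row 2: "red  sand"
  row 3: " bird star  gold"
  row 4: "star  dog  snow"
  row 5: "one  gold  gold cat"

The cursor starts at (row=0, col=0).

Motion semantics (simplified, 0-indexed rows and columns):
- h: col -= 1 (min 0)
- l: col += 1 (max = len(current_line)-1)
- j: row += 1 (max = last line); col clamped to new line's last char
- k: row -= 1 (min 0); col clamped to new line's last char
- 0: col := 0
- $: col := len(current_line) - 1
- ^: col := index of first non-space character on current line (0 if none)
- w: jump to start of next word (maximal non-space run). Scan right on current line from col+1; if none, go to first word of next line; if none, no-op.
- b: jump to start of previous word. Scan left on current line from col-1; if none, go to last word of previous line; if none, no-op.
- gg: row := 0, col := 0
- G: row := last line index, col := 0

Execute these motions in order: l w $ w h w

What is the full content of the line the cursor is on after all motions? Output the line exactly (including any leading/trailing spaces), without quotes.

Answer: six  star

Derivation:
After 1 (l): row=0 col=1 char='o'
After 2 (w): row=0 col=5 char='f'
After 3 ($): row=0 col=13 char='n'
After 4 (w): row=1 col=0 char='s'
After 5 (h): row=1 col=0 char='s'
After 6 (w): row=1 col=5 char='s'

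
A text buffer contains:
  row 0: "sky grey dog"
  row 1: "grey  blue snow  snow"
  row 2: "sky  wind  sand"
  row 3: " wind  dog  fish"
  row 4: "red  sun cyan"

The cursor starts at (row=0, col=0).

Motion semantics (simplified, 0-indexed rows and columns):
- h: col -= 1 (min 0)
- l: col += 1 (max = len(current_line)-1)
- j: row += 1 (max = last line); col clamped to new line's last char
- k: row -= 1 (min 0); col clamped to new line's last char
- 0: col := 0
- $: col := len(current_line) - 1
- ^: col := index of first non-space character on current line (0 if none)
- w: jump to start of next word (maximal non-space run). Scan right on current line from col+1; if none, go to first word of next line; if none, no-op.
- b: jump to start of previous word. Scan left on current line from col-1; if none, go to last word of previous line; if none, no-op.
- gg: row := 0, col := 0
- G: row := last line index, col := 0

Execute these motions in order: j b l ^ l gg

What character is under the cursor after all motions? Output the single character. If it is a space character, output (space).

Answer: s

Derivation:
After 1 (j): row=1 col=0 char='g'
After 2 (b): row=0 col=9 char='d'
After 3 (l): row=0 col=10 char='o'
After 4 (^): row=0 col=0 char='s'
After 5 (l): row=0 col=1 char='k'
After 6 (gg): row=0 col=0 char='s'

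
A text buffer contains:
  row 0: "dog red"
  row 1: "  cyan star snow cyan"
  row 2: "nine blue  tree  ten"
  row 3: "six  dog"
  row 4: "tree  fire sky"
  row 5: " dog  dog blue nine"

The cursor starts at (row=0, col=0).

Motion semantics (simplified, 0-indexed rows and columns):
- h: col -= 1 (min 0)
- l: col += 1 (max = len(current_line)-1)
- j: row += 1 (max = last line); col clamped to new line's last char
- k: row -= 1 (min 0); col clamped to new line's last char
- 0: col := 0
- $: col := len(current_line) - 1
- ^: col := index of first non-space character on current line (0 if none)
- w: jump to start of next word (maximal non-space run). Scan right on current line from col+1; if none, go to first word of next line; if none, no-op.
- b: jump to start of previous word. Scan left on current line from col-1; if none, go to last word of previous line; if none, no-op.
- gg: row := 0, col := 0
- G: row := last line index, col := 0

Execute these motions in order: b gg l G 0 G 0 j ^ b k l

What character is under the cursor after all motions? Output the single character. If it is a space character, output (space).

Answer: g

Derivation:
After 1 (b): row=0 col=0 char='d'
After 2 (gg): row=0 col=0 char='d'
After 3 (l): row=0 col=1 char='o'
After 4 (G): row=5 col=0 char='_'
After 5 (0): row=5 col=0 char='_'
After 6 (G): row=5 col=0 char='_'
After 7 (0): row=5 col=0 char='_'
After 8 (j): row=5 col=0 char='_'
After 9 (^): row=5 col=1 char='d'
After 10 (b): row=4 col=11 char='s'
After 11 (k): row=3 col=7 char='g'
After 12 (l): row=3 col=7 char='g'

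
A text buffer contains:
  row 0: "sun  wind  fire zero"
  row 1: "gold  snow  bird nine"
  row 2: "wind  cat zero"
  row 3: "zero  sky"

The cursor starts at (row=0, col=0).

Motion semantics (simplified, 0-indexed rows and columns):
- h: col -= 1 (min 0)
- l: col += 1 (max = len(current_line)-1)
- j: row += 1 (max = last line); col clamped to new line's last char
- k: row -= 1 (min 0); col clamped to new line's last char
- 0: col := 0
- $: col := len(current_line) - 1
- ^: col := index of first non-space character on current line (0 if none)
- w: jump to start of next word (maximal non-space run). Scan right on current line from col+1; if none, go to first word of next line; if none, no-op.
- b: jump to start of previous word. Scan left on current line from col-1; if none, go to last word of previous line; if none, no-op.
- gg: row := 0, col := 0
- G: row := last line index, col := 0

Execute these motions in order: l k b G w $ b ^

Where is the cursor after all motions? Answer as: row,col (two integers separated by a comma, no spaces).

Answer: 3,0

Derivation:
After 1 (l): row=0 col=1 char='u'
After 2 (k): row=0 col=1 char='u'
After 3 (b): row=0 col=0 char='s'
After 4 (G): row=3 col=0 char='z'
After 5 (w): row=3 col=6 char='s'
After 6 ($): row=3 col=8 char='y'
After 7 (b): row=3 col=6 char='s'
After 8 (^): row=3 col=0 char='z'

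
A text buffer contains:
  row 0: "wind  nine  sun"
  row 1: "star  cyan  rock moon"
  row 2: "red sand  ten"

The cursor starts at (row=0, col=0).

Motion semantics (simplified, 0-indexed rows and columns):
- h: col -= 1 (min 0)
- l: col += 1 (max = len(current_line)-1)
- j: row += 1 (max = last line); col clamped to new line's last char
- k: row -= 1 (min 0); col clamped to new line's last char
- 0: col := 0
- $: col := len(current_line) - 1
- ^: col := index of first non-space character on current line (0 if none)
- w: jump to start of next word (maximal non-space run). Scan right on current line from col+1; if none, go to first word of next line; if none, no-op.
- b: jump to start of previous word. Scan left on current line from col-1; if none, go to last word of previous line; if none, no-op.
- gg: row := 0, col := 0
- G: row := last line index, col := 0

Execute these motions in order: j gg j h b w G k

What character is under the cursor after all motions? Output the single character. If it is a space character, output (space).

After 1 (j): row=1 col=0 char='s'
After 2 (gg): row=0 col=0 char='w'
After 3 (j): row=1 col=0 char='s'
After 4 (h): row=1 col=0 char='s'
After 5 (b): row=0 col=12 char='s'
After 6 (w): row=1 col=0 char='s'
After 7 (G): row=2 col=0 char='r'
After 8 (k): row=1 col=0 char='s'

Answer: s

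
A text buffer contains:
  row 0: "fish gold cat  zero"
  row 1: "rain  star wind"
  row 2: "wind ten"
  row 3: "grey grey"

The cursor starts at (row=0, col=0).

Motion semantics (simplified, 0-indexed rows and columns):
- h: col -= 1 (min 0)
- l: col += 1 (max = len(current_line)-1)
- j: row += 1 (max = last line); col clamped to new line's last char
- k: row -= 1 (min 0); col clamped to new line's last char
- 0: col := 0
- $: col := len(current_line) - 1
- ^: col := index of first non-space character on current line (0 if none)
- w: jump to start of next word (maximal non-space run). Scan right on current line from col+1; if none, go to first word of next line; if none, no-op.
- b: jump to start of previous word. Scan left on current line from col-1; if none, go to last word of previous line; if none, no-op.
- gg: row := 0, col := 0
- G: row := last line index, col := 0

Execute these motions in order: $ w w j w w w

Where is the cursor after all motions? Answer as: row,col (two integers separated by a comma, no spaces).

Answer: 3,5

Derivation:
After 1 ($): row=0 col=18 char='o'
After 2 (w): row=1 col=0 char='r'
After 3 (w): row=1 col=6 char='s'
After 4 (j): row=2 col=6 char='e'
After 5 (w): row=3 col=0 char='g'
After 6 (w): row=3 col=5 char='g'
After 7 (w): row=3 col=5 char='g'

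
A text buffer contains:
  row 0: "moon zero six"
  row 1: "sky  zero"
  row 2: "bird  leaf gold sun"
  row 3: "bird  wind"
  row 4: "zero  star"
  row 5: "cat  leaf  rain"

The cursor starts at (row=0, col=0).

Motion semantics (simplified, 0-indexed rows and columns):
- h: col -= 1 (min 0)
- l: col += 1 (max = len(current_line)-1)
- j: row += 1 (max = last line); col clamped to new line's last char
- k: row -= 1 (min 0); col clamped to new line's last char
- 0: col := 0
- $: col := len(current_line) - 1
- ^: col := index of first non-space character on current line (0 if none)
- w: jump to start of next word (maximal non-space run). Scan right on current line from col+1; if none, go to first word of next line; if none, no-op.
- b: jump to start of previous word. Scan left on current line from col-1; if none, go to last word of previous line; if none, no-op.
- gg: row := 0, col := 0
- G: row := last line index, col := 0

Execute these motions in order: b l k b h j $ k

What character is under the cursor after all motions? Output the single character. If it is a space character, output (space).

After 1 (b): row=0 col=0 char='m'
After 2 (l): row=0 col=1 char='o'
After 3 (k): row=0 col=1 char='o'
After 4 (b): row=0 col=0 char='m'
After 5 (h): row=0 col=0 char='m'
After 6 (j): row=1 col=0 char='s'
After 7 ($): row=1 col=8 char='o'
After 8 (k): row=0 col=8 char='o'

Answer: o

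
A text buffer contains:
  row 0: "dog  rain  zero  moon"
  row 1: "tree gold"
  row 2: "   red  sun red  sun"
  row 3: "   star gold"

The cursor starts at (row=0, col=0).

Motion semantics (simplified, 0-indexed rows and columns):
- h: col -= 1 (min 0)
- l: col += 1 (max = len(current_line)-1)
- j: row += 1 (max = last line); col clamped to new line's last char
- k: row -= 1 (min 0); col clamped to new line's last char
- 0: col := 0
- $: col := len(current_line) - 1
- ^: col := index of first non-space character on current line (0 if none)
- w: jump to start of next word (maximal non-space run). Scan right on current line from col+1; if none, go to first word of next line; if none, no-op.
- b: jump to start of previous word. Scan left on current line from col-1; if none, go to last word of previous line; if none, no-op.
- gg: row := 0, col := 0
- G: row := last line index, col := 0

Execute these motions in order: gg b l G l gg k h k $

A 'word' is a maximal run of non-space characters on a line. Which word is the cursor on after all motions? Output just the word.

Answer: moon

Derivation:
After 1 (gg): row=0 col=0 char='d'
After 2 (b): row=0 col=0 char='d'
After 3 (l): row=0 col=1 char='o'
After 4 (G): row=3 col=0 char='_'
After 5 (l): row=3 col=1 char='_'
After 6 (gg): row=0 col=0 char='d'
After 7 (k): row=0 col=0 char='d'
After 8 (h): row=0 col=0 char='d'
After 9 (k): row=0 col=0 char='d'
After 10 ($): row=0 col=20 char='n'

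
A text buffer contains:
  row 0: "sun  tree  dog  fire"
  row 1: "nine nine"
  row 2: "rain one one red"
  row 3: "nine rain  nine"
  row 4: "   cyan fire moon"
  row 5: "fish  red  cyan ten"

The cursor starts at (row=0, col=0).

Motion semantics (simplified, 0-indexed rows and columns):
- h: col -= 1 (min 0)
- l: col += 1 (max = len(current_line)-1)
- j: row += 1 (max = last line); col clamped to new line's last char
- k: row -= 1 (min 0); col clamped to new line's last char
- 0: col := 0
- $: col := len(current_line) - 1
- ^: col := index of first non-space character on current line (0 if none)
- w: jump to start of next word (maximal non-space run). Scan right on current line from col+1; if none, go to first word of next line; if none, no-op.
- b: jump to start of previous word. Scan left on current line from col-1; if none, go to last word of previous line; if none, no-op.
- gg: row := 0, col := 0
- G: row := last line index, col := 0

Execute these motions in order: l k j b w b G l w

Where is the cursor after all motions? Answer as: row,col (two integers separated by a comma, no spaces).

After 1 (l): row=0 col=1 char='u'
After 2 (k): row=0 col=1 char='u'
After 3 (j): row=1 col=1 char='i'
After 4 (b): row=1 col=0 char='n'
After 5 (w): row=1 col=5 char='n'
After 6 (b): row=1 col=0 char='n'
After 7 (G): row=5 col=0 char='f'
After 8 (l): row=5 col=1 char='i'
After 9 (w): row=5 col=6 char='r'

Answer: 5,6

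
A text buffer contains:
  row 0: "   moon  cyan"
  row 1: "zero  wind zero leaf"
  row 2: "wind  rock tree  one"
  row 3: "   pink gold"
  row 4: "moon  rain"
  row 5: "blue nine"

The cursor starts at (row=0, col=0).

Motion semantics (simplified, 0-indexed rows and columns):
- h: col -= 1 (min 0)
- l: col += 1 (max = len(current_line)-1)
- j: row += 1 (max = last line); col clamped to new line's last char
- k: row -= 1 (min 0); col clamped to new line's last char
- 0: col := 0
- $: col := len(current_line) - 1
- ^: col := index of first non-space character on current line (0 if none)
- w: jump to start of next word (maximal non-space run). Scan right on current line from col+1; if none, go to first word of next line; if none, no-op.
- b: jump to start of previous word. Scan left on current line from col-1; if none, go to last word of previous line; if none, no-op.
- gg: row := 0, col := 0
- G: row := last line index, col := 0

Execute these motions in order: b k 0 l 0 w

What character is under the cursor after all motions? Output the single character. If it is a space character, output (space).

After 1 (b): row=0 col=0 char='_'
After 2 (k): row=0 col=0 char='_'
After 3 (0): row=0 col=0 char='_'
After 4 (l): row=0 col=1 char='_'
After 5 (0): row=0 col=0 char='_'
After 6 (w): row=0 col=3 char='m'

Answer: m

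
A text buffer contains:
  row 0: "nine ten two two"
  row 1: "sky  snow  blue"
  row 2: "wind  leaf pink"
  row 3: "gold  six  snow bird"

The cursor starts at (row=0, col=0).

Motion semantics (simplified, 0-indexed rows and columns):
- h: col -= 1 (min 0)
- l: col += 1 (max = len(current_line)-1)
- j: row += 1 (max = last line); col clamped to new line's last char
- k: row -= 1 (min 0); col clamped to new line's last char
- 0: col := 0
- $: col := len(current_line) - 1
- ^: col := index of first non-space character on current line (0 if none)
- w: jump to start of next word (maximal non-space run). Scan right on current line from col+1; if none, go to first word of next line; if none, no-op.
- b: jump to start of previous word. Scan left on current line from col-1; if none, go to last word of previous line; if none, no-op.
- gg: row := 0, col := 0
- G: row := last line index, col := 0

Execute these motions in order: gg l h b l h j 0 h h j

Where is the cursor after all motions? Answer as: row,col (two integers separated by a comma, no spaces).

Answer: 2,0

Derivation:
After 1 (gg): row=0 col=0 char='n'
After 2 (l): row=0 col=1 char='i'
After 3 (h): row=0 col=0 char='n'
After 4 (b): row=0 col=0 char='n'
After 5 (l): row=0 col=1 char='i'
After 6 (h): row=0 col=0 char='n'
After 7 (j): row=1 col=0 char='s'
After 8 (0): row=1 col=0 char='s'
After 9 (h): row=1 col=0 char='s'
After 10 (h): row=1 col=0 char='s'
After 11 (j): row=2 col=0 char='w'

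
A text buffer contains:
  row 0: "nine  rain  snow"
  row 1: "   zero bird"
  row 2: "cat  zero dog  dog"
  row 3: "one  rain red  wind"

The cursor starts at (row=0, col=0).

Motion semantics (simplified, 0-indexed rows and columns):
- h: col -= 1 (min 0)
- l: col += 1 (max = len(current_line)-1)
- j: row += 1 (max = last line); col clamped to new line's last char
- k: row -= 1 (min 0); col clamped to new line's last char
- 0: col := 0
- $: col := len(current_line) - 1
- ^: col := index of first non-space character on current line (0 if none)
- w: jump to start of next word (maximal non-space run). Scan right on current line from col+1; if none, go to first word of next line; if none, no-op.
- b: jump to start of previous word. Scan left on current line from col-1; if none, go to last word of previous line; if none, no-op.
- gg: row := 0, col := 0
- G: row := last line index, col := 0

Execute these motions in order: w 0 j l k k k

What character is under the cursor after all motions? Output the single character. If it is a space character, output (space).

After 1 (w): row=0 col=6 char='r'
After 2 (0): row=0 col=0 char='n'
After 3 (j): row=1 col=0 char='_'
After 4 (l): row=1 col=1 char='_'
After 5 (k): row=0 col=1 char='i'
After 6 (k): row=0 col=1 char='i'
After 7 (k): row=0 col=1 char='i'

Answer: i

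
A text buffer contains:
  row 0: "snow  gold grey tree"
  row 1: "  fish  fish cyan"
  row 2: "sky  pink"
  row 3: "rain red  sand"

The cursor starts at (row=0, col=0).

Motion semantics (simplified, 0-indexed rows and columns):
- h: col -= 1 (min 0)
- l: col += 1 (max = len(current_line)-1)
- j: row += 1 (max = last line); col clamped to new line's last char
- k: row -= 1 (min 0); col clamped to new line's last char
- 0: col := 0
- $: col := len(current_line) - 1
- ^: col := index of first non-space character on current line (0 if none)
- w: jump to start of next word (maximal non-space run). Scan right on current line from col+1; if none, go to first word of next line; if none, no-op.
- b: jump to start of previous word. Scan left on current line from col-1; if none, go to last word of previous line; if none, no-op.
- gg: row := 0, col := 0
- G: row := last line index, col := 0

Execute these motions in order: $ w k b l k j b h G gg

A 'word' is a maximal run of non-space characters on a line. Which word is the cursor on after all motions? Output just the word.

After 1 ($): row=0 col=19 char='e'
After 2 (w): row=1 col=2 char='f'
After 3 (k): row=0 col=2 char='o'
After 4 (b): row=0 col=0 char='s'
After 5 (l): row=0 col=1 char='n'
After 6 (k): row=0 col=1 char='n'
After 7 (j): row=1 col=1 char='_'
After 8 (b): row=0 col=16 char='t'
After 9 (h): row=0 col=15 char='_'
After 10 (G): row=3 col=0 char='r'
After 11 (gg): row=0 col=0 char='s'

Answer: snow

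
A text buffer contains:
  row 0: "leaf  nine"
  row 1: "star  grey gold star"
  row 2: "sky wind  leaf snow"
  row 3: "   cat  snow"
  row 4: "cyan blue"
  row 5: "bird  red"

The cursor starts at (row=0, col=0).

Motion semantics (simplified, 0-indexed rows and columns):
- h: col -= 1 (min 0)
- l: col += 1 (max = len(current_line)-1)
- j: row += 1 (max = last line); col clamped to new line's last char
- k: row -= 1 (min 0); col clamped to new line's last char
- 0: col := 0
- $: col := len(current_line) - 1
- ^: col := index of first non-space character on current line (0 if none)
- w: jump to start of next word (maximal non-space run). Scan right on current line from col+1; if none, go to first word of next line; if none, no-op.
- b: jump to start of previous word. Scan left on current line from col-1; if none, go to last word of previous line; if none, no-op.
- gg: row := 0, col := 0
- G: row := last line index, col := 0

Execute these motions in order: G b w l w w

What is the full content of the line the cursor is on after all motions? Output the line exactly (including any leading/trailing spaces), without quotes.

Answer: bird  red

Derivation:
After 1 (G): row=5 col=0 char='b'
After 2 (b): row=4 col=5 char='b'
After 3 (w): row=5 col=0 char='b'
After 4 (l): row=5 col=1 char='i'
After 5 (w): row=5 col=6 char='r'
After 6 (w): row=5 col=6 char='r'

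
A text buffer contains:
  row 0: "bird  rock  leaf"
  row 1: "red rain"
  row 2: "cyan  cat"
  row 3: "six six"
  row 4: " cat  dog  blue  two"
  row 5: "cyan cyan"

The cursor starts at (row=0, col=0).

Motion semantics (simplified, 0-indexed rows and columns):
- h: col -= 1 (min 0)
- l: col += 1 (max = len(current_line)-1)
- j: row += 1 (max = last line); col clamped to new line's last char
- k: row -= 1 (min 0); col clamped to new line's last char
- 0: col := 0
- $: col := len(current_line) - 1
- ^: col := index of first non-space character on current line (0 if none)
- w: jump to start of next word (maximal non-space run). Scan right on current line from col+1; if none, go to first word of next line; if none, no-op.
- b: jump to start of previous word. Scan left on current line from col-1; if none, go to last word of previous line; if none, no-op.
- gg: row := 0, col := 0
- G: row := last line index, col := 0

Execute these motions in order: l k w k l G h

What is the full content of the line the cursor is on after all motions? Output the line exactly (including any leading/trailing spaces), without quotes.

Answer: cyan cyan

Derivation:
After 1 (l): row=0 col=1 char='i'
After 2 (k): row=0 col=1 char='i'
After 3 (w): row=0 col=6 char='r'
After 4 (k): row=0 col=6 char='r'
After 5 (l): row=0 col=7 char='o'
After 6 (G): row=5 col=0 char='c'
After 7 (h): row=5 col=0 char='c'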